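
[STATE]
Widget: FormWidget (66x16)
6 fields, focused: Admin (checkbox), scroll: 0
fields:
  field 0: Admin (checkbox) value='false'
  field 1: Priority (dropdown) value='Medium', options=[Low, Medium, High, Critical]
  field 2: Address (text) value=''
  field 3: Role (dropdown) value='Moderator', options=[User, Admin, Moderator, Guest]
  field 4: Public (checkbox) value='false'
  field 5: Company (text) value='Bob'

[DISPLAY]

> Admin:      [ ]                                                 
  Priority:   [Medium                                           ▼]
  Address:    [                                                  ]
  Role:       [Moderator                                        ▼]
  Public:     [ ]                                                 
  Company:    [Bob                                               ]
                                                                  
                                                                  
                                                                  
                                                                  
                                                                  
                                                                  
                                                                  
                                                                  
                                                                  
                                                                  


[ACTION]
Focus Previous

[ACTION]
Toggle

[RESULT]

  Admin:      [ ]                                                 
  Priority:   [Medium                                           ▼]
  Address:    [                                                  ]
  Role:       [Moderator                                        ▼]
  Public:     [ ]                                                 
> Company:    [Bob                                               ]
                                                                  
                                                                  
                                                                  
                                                                  
                                                                  
                                                                  
                                                                  
                                                                  
                                                                  
                                                                  


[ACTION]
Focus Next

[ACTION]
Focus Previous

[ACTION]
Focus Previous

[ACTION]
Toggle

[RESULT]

  Admin:      [ ]                                                 
  Priority:   [Medium                                           ▼]
  Address:    [                                                  ]
  Role:       [Moderator                                        ▼]
> Public:     [x]                                                 
  Company:    [Bob                                               ]
                                                                  
                                                                  
                                                                  
                                                                  
                                                                  
                                                                  
                                                                  
                                                                  
                                                                  
                                                                  


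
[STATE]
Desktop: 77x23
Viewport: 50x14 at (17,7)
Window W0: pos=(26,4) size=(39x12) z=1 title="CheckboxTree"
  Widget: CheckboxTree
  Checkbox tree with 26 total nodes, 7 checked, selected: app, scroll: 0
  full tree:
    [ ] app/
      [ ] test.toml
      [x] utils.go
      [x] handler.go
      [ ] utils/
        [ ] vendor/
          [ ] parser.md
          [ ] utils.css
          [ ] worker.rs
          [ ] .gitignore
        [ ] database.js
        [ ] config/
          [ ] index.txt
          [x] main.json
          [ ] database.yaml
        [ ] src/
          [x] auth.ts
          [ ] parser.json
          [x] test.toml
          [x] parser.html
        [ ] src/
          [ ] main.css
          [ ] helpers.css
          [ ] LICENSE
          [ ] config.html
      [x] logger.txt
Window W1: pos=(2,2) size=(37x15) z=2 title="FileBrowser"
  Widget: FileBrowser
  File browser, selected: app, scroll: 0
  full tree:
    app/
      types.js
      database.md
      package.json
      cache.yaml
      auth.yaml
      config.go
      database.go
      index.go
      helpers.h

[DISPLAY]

d                    ┃                         ┃  
on                   ┃toml                     ┃  
                     ┃.go                      ┃  
                     ┃er.go                    ┃  
                     ┃/                        ┃  
o                    ┃dor/                     ┃  
                     ┃arser.md                 ┃  
                     ┃tils.css                 ┃  
                     ┃━━━━━━━━━━━━━━━━━━━━━━━━━┛  
━━━━━━━━━━━━━━━━━━━━━┛                            
                                                  
                                                  
                                                  
                                                  


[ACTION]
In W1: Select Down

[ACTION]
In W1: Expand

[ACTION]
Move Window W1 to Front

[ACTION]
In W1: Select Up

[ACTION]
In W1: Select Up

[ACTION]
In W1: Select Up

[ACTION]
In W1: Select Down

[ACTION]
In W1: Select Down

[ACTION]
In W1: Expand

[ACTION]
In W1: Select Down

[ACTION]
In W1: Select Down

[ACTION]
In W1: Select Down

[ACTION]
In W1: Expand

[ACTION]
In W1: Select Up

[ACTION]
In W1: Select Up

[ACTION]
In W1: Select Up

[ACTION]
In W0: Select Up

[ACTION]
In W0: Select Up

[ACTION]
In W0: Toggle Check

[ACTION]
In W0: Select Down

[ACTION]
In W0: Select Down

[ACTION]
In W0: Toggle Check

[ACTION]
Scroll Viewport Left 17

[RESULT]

  ┃  > database.md                    ┃           
  ┃    package.json                   ┃toml       
  ┃    cache.yaml                     ┃.go        
  ┃    auth.yaml                      ┃er.go      
  ┃    config.go                      ┃/          
  ┃    database.go                    ┃dor/       
  ┃    index.go                       ┃arser.md   
  ┃    helpers.h                      ┃tils.css   
  ┃                                   ┃━━━━━━━━━━━
  ┗━━━━━━━━━━━━━━━━━━━━━━━━━━━━━━━━━━━┛           
                                                  
                                                  
                                                  
                                                  


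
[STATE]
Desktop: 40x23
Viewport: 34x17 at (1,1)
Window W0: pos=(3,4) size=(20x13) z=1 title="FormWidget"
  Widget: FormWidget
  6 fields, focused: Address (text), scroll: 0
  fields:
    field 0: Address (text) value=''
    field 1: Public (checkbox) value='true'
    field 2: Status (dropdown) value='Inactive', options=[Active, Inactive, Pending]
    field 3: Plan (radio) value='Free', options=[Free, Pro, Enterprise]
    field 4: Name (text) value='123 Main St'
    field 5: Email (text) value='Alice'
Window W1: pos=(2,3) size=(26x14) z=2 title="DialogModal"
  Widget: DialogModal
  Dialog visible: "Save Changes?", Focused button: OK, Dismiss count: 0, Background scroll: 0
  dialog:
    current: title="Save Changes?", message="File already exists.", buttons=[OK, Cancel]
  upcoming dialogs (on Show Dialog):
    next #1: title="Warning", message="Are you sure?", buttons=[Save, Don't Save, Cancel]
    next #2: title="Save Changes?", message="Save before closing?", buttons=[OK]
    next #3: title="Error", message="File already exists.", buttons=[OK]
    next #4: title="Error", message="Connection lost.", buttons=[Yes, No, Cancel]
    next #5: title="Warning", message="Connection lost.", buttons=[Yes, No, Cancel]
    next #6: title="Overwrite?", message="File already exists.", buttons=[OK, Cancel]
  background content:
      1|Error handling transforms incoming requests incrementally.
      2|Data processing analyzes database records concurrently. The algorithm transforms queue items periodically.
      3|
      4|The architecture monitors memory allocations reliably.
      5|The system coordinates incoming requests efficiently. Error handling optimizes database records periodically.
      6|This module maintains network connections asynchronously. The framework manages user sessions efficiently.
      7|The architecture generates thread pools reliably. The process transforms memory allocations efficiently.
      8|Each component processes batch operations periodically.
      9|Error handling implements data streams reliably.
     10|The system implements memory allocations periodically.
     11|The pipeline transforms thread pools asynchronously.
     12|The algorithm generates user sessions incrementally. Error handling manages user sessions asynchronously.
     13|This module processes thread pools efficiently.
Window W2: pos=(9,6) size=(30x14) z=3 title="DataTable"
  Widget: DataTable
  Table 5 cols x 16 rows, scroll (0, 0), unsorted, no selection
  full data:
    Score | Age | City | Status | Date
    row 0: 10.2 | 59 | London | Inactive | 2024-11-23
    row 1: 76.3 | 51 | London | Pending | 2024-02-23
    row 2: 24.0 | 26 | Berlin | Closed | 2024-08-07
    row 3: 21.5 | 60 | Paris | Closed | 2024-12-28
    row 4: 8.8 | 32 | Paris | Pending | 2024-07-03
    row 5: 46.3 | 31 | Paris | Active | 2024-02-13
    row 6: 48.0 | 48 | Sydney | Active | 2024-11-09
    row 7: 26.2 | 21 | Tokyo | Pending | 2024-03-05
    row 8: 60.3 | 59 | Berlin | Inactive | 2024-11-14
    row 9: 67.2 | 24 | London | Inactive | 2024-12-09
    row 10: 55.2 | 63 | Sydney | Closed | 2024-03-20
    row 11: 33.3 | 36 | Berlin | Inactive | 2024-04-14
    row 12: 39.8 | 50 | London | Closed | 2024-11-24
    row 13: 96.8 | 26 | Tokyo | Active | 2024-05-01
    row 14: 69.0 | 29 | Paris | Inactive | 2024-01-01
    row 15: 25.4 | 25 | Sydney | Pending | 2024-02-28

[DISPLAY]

                                  
                                  
 ┏━━━━━━━━━━━━━━━━━━━━━━━━┓       
 ┃ DialogModal            ┃       
 ┠────────────────────────┨       
 ┃Error ┏━━━━━━━━━━━━━━━━━━━━━━━━━
 ┃Data p┃ DataTable               
 ┃  ┌───┠─────────────────────────
 ┃Th│  S┃Score│Age│City  │Status  
 ┃Th│Fil┃─────┼───┼──────┼────────
 ┃Th│  [┃10.2 │59 │London│Inactive
 ┃Th└───┃76.3 │51 │London│Pending 
 ┃Each c┃24.0 │26 │Berlin│Closed  
 ┃Error ┃21.5 │60 │Paris │Closed  
 ┃The sy┃8.8  │32 │Paris │Pending 
 ┗━━━━━━┃46.3 │31 │Paris │Active  
        ┃48.0 │48 │Sydney│Active  


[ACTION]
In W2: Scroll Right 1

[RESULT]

                                  
                                  
 ┏━━━━━━━━━━━━━━━━━━━━━━━━┓       
 ┃ DialogModal            ┃       
 ┠────────────────────────┨       
 ┃Error ┏━━━━━━━━━━━━━━━━━━━━━━━━━
 ┃Data p┃ DataTable               
 ┃  ┌───┠─────────────────────────
 ┃Th│  S┃core│Age│City  │Status  │
 ┃Th│Fil┃────┼───┼──────┼────────┼
 ┃Th│  [┃0.2 │59 │London│Inactive│
 ┃Th└───┃6.3 │51 │London│Pending │
 ┃Each c┃4.0 │26 │Berlin│Closed  │
 ┃Error ┃1.5 │60 │Paris │Closed  │
 ┃The sy┃.8  │32 │Paris │Pending │
 ┗━━━━━━┃6.3 │31 │Paris │Active  │
        ┃8.0 │48 │Sydney│Active  │


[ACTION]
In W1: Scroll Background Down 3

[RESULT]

                                  
                                  
 ┏━━━━━━━━━━━━━━━━━━━━━━━━┓       
 ┃ DialogModal            ┃       
 ┠────────────────────────┨       
 ┃The ar┏━━━━━━━━━━━━━━━━━━━━━━━━━
 ┃The sy┃ DataTable               
 ┃Th┌───┠─────────────────────────
 ┃Th│  S┃core│Age│City  │Status  │
 ┃Ea│Fil┃────┼───┼──────┼────────┼
 ┃Er│  [┃0.2 │59 │London│Inactive│
 ┃Th└───┃6.3 │51 │London│Pending │
 ┃The pi┃4.0 │26 │Berlin│Closed  │
 ┃The al┃1.5 │60 │Paris │Closed  │
 ┃This m┃.8  │32 │Paris │Pending │
 ┗━━━━━━┃6.3 │31 │Paris │Active  │
        ┃8.0 │48 │Sydney│Active  │


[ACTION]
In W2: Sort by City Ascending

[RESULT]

                                  
                                  
 ┏━━━━━━━━━━━━━━━━━━━━━━━━┓       
 ┃ DialogModal            ┃       
 ┠────────────────────────┨       
 ┃The ar┏━━━━━━━━━━━━━━━━━━━━━━━━━
 ┃The sy┃ DataTable               
 ┃Th┌───┠─────────────────────────
 ┃Th│  S┃core│Age│City ▲│Status  │
 ┃Ea│Fil┃────┼───┼──────┼────────┼
 ┃Er│  [┃4.0 │26 │Berlin│Closed  │
 ┃Th└───┃0.3 │59 │Berlin│Inactive│
 ┃The pi┃3.3 │36 │Berlin│Inactive│
 ┃The al┃0.2 │59 │London│Inactive│
 ┃This m┃6.3 │51 │London│Pending │
 ┗━━━━━━┃7.2 │24 │London│Inactive│
        ┃9.8 │50 │London│Closed  │


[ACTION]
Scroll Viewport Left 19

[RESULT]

                                  
                                  
  ┏━━━━━━━━━━━━━━━━━━━━━━━━┓      
  ┃ DialogModal            ┃      
  ┠────────────────────────┨      
  ┃The ar┏━━━━━━━━━━━━━━━━━━━━━━━━
  ┃The sy┃ DataTable              
  ┃Th┌───┠────────────────────────
  ┃Th│  S┃core│Age│City ▲│Status  
  ┃Ea│Fil┃────┼───┼──────┼────────
  ┃Er│  [┃4.0 │26 │Berlin│Closed  
  ┃Th└───┃0.3 │59 │Berlin│Inactive
  ┃The pi┃3.3 │36 │Berlin│Inactive
  ┃The al┃0.2 │59 │London│Inactive
  ┃This m┃6.3 │51 │London│Pending 
  ┗━━━━━━┃7.2 │24 │London│Inactive
         ┃9.8 │50 │London│Closed  


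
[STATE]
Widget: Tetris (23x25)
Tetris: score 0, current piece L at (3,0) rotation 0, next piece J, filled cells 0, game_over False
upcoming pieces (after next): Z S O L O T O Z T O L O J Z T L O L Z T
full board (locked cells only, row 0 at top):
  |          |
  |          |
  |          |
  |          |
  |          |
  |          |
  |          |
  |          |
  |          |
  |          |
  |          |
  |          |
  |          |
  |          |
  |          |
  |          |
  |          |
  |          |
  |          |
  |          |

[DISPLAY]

     ▒    │Next:       
   ▒▒▒    │█           
          │███         
          │            
          │            
          │            
          │Score:      
          │0           
          │            
          │            
          │            
          │            
          │            
          │            
          │            
          │            
          │            
          │            
          │            
          │            
          │            
          │            
          │            
          │            
          │            


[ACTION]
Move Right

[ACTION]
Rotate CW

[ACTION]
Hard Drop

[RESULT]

   █      │Next:       
   ███    │▓▓          
          │ ▓▓         
          │            
          │            
          │            
          │Score:      
          │0           
          │            
          │            
          │            
          │            
          │            
          │            
          │            
          │            
          │            
    ▒     │            
    ▒     │            
    ▒▒    │            
          │            
          │            
          │            
          │            
          │            


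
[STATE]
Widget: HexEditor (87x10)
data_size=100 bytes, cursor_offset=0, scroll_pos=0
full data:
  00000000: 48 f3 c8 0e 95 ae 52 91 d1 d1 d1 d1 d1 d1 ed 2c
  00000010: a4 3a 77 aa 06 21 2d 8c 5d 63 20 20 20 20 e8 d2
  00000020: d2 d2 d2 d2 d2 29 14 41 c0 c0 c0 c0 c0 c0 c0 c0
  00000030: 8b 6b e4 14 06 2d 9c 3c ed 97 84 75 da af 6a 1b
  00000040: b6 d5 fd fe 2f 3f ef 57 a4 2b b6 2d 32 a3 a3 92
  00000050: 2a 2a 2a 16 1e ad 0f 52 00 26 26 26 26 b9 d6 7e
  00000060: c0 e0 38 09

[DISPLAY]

00000000  48 f3 c8 0e 95 ae 52 91  d1 d1 d1 d1 d1 d1 ed 2c  |H.....R........,|         
00000010  a4 3a 77 aa 06 21 2d 8c  5d 63 20 20 20 20 e8 d2  |.:w..!-.]c    ..|         
00000020  d2 d2 d2 d2 d2 29 14 41  c0 c0 c0 c0 c0 c0 c0 c0  |.....).A........|         
00000030  8b 6b e4 14 06 2d 9c 3c  ed 97 84 75 da af 6a 1b  |.k...-.<...u..j.|         
00000040  b6 d5 fd fe 2f 3f ef 57  a4 2b b6 2d 32 a3 a3 92  |..../?.W.+.-2...|         
00000050  2a 2a 2a 16 1e ad 0f 52  00 26 26 26 26 b9 d6 7e  |***....R.&&&&..~|         
00000060  c0 e0 38 09                                       |..8.            |         
                                                                                       
                                                                                       
                                                                                       


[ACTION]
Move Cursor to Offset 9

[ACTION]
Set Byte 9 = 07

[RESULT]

00000000  48 f3 c8 0e 95 ae 52 91  d1 07 d1 d1 d1 d1 ed 2c  |H.....R........,|         
00000010  a4 3a 77 aa 06 21 2d 8c  5d 63 20 20 20 20 e8 d2  |.:w..!-.]c    ..|         
00000020  d2 d2 d2 d2 d2 29 14 41  c0 c0 c0 c0 c0 c0 c0 c0  |.....).A........|         
00000030  8b 6b e4 14 06 2d 9c 3c  ed 97 84 75 da af 6a 1b  |.k...-.<...u..j.|         
00000040  b6 d5 fd fe 2f 3f ef 57  a4 2b b6 2d 32 a3 a3 92  |..../?.W.+.-2...|         
00000050  2a 2a 2a 16 1e ad 0f 52  00 26 26 26 26 b9 d6 7e  |***....R.&&&&..~|         
00000060  c0 e0 38 09                                       |..8.            |         
                                                                                       
                                                                                       
                                                                                       


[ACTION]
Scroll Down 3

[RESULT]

00000030  8b 6b e4 14 06 2d 9c 3c  ed 97 84 75 da af 6a 1b  |.k...-.<...u..j.|         
00000040  b6 d5 fd fe 2f 3f ef 57  a4 2b b6 2d 32 a3 a3 92  |..../?.W.+.-2...|         
00000050  2a 2a 2a 16 1e ad 0f 52  00 26 26 26 26 b9 d6 7e  |***....R.&&&&..~|         
00000060  c0 e0 38 09                                       |..8.            |         
                                                                                       
                                                                                       
                                                                                       
                                                                                       
                                                                                       
                                                                                       


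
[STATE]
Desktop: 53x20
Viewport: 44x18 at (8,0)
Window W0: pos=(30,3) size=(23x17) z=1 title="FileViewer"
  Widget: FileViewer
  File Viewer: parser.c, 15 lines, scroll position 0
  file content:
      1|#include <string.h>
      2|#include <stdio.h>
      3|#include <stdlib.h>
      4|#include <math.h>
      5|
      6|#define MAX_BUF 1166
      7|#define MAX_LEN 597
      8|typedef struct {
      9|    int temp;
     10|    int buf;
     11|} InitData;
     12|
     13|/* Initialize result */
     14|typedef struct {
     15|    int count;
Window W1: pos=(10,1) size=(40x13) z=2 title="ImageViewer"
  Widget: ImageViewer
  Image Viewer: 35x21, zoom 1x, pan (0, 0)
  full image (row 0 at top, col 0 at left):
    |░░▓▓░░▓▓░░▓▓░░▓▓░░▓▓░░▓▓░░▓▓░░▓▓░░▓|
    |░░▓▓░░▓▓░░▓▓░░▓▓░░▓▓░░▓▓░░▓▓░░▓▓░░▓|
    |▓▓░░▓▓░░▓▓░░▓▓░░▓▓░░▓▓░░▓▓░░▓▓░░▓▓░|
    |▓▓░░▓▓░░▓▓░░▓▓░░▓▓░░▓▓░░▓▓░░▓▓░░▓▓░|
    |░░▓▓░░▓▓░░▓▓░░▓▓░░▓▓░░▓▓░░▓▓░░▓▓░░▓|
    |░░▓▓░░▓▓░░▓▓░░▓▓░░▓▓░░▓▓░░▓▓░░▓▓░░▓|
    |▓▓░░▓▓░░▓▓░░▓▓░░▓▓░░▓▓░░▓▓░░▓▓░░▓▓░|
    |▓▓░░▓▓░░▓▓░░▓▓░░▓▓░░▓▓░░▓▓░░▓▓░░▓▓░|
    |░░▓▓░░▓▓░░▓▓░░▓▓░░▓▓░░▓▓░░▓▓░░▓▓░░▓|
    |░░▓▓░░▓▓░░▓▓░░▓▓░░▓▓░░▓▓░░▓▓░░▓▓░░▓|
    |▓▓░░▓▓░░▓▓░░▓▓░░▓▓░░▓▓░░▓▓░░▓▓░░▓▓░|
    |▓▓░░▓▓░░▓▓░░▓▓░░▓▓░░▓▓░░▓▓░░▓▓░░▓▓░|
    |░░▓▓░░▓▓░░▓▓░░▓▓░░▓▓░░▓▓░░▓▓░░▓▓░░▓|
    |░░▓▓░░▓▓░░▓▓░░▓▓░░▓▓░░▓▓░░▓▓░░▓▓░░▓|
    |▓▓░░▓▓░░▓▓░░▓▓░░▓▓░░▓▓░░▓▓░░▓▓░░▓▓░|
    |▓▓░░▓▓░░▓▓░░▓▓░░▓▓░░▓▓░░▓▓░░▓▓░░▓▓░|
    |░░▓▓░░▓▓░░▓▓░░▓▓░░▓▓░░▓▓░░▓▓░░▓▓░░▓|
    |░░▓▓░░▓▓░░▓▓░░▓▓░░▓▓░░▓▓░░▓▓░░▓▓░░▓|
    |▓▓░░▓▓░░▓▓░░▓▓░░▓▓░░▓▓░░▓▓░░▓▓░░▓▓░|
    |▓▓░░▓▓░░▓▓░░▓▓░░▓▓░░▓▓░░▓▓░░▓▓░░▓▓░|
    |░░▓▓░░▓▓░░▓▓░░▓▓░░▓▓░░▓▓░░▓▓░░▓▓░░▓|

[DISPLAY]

                                            
  ┏━━━━━━━━━━━━━━━━━━━━━━━━━━━━━━━━━━━━━━┓  
  ┃ ImageViewer                          ┃  
  ┠──────────────────────────────────────┨━━
  ┃░░▓▓░░▓▓░░▓▓░░▓▓░░▓▓░░▓▓░░▓▓░░▓▓░░▓   ┃  
  ┃░░▓▓░░▓▓░░▓▓░░▓▓░░▓▓░░▓▓░░▓▓░░▓▓░░▓   ┃──
  ┃▓▓░░▓▓░░▓▓░░▓▓░░▓▓░░▓▓░░▓▓░░▓▓░░▓▓░   ┃ ▲
  ┃▓▓░░▓▓░░▓▓░░▓▓░░▓▓░░▓▓░░▓▓░░▓▓░░▓▓░   ┃ █
  ┃░░▓▓░░▓▓░░▓▓░░▓▓░░▓▓░░▓▓░░▓▓░░▓▓░░▓   ┃ ░
  ┃░░▓▓░░▓▓░░▓▓░░▓▓░░▓▓░░▓▓░░▓▓░░▓▓░░▓   ┃ ░
  ┃▓▓░░▓▓░░▓▓░░▓▓░░▓▓░░▓▓░░▓▓░░▓▓░░▓▓░   ┃ ░
  ┃▓▓░░▓▓░░▓▓░░▓▓░░▓▓░░▓▓░░▓▓░░▓▓░░▓▓░   ┃6░
  ┃░░▓▓░░▓▓░░▓▓░░▓▓░░▓▓░░▓▓░░▓▓░░▓▓░░▓   ┃ ░
  ┗━━━━━━━━━━━━━━━━━━━━━━━━━━━━━━━━━━━━━━┛ ░
                      ┃    int temp;       ░
                      ┃    int buf;        ░
                      ┃} InitData;         ░
                      ┃                    ░


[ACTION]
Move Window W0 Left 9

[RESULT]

                                            
  ┏━━━━━━━━━━━━━━━━━━━━━━━━━━━━━━━━━━━━━━┓  
  ┃ ImageViewer                          ┃  
  ┠──────────────────────────────────────┨  
  ┃░░▓▓░░▓▓░░▓▓░░▓▓░░▓▓░░▓▓░░▓▓░░▓▓░░▓   ┃  
  ┃░░▓▓░░▓▓░░▓▓░░▓▓░░▓▓░░▓▓░░▓▓░░▓▓░░▓   ┃  
  ┃▓▓░░▓▓░░▓▓░░▓▓░░▓▓░░▓▓░░▓▓░░▓▓░░▓▓░   ┃  
  ┃▓▓░░▓▓░░▓▓░░▓▓░░▓▓░░▓▓░░▓▓░░▓▓░░▓▓░   ┃  
  ┃░░▓▓░░▓▓░░▓▓░░▓▓░░▓▓░░▓▓░░▓▓░░▓▓░░▓   ┃  
  ┃░░▓▓░░▓▓░░▓▓░░▓▓░░▓▓░░▓▓░░▓▓░░▓▓░░▓   ┃  
  ┃▓▓░░▓▓░░▓▓░░▓▓░░▓▓░░▓▓░░▓▓░░▓▓░░▓▓░   ┃  
  ┃▓▓░░▓▓░░▓▓░░▓▓░░▓▓░░▓▓░░▓▓░░▓▓░░▓▓░   ┃  
  ┃░░▓▓░░▓▓░░▓▓░░▓▓░░▓▓░░▓▓░░▓▓░░▓▓░░▓   ┃  
  ┗━━━━━━━━━━━━━━━━━━━━━━━━━━━━━━━━━━━━━━┛  
             ┃    int temp;       ░┃        
             ┃    int buf;        ░┃        
             ┃} InitData;         ░┃        
             ┃                    ░┃        


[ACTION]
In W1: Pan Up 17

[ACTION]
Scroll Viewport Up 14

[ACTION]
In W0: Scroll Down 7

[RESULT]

                                            
  ┏━━━━━━━━━━━━━━━━━━━━━━━━━━━━━━━━━━━━━━┓  
  ┃ ImageViewer                          ┃  
  ┠──────────────────────────────────────┨  
  ┃░░▓▓░░▓▓░░▓▓░░▓▓░░▓▓░░▓▓░░▓▓░░▓▓░░▓   ┃  
  ┃░░▓▓░░▓▓░░▓▓░░▓▓░░▓▓░░▓▓░░▓▓░░▓▓░░▓   ┃  
  ┃▓▓░░▓▓░░▓▓░░▓▓░░▓▓░░▓▓░░▓▓░░▓▓░░▓▓░   ┃  
  ┃▓▓░░▓▓░░▓▓░░▓▓░░▓▓░░▓▓░░▓▓░░▓▓░░▓▓░   ┃  
  ┃░░▓▓░░▓▓░░▓▓░░▓▓░░▓▓░░▓▓░░▓▓░░▓▓░░▓   ┃  
  ┃░░▓▓░░▓▓░░▓▓░░▓▓░░▓▓░░▓▓░░▓▓░░▓▓░░▓   ┃  
  ┃▓▓░░▓▓░░▓▓░░▓▓░░▓▓░░▓▓░░▓▓░░▓▓░░▓▓░   ┃  
  ┃▓▓░░▓▓░░▓▓░░▓▓░░▓▓░░▓▓░░▓▓░░▓▓░░▓▓░   ┃  
  ┃░░▓▓░░▓▓░░▓▓░░▓▓░░▓▓░░▓▓░░▓▓░░▓▓░░▓   ┃  
  ┗━━━━━━━━━━━━━━━━━━━━━━━━━━━━━━━━━━━━━━┛  
             ┃} InitData;         ░┃        
             ┃                    ░┃        
             ┃/* Initialize result░┃        
             ┃typedef struct {    █┃        


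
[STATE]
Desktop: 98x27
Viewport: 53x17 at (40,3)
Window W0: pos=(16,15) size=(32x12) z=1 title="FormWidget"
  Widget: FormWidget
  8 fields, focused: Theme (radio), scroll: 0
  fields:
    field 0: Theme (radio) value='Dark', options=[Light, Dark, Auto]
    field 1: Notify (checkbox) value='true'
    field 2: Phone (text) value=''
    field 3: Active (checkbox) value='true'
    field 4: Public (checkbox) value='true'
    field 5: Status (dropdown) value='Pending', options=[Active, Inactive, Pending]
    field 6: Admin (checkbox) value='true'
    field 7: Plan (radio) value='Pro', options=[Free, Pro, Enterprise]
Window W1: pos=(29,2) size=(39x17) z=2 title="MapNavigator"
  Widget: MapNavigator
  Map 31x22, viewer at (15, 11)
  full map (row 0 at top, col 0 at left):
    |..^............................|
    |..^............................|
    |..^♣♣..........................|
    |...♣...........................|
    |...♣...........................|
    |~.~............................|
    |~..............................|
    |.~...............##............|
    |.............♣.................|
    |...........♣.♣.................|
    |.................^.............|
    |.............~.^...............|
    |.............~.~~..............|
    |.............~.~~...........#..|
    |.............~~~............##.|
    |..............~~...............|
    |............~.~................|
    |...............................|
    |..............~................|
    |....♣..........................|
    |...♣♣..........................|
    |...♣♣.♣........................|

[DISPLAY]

tor                        ┃                         
───────────────────────────┨                         
........................   ┃                         
........................   ┃                         
..........##............   ┃                         
......♣.................   ┃                         
....♣.♣.................   ┃                         
..........^.............   ┃                         
......~.@...............   ┃                         
......~.~~..............   ┃                         
......~.~~...........#..   ┃                         
......~~~............##.   ┃                         
.......~~...............   ┃                         
.....~.~................   ┃                         
........................   ┃                         
━━━━━━━━━━━━━━━━━━━━━━━━━━━┛                         
       ┃                                             


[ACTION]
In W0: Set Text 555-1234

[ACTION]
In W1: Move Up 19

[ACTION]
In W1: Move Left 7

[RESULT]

tor                        ┃                         
───────────────────────────┨                         
                           ┃                         
                           ┃                         
                           ┃                         
                           ┃                         
                           ┃                         
                           ┃                         
..^.....@..................┃                         
..^........................┃                         
..^♣♣......................┃                         
...♣.......................┃                         
...♣.......................┃                         
~.~........................┃                         
~..........................┃                         
━━━━━━━━━━━━━━━━━━━━━━━━━━━┛                         
       ┃                                             


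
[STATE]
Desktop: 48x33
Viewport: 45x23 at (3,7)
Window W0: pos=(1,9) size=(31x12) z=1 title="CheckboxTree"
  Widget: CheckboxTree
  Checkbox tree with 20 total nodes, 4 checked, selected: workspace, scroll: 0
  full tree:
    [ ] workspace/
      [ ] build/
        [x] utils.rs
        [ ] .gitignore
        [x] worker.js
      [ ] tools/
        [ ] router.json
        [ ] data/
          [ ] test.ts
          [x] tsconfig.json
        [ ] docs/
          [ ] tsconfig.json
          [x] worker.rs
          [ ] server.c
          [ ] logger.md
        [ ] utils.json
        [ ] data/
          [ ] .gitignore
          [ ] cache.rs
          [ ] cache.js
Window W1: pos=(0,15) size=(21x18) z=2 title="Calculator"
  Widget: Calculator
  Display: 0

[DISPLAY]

                                             
                                             
━━━━━━━━━━━━━━━━━━━━━━━━━━━━┓                
CheckboxTree                ┃                
────────────────────────────┨                
[-] workspace/              ┃                
  [-] build/                ┃                
    [x] utils.rs            ┃                
━━━━━━━━━━━━━━━━━┓          ┃                
alculator        ┃          ┃                
─────────────────┨          ┃                
                0┃n         ┃                
──┬───┬───┬───┐  ┃          ┃                
7 │ 8 │ 9 │ ÷ │  ┃━━━━━━━━━━┛                
──┼───┼───┼───┤  ┃                           
4 │ 5 │ 6 │ × │  ┃                           
──┼───┼───┼───┤  ┃                           
1 │ 2 │ 3 │ - │  ┃                           
──┼───┼───┼───┤  ┃                           
0 │ . │ = │ + │  ┃                           
──┼───┼───┼───┤  ┃                           
C │ MC│ MR│ M+│  ┃                           
──┴───┴───┴───┘  ┃                           


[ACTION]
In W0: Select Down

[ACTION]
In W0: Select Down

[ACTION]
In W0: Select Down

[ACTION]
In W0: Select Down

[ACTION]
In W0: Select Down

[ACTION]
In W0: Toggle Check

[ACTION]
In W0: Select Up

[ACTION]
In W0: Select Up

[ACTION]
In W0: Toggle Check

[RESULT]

                                             
                                             
━━━━━━━━━━━━━━━━━━━━━━━━━━━━┓                
CheckboxTree                ┃                
────────────────────────────┨                
[x] workspace/              ┃                
  [x] build/                ┃                
    [x] utils.rs            ┃                
━━━━━━━━━━━━━━━━━┓          ┃                
alculator        ┃          ┃                
─────────────────┨          ┃                
                0┃n         ┃                
──┬───┬───┬───┐  ┃          ┃                
7 │ 8 │ 9 │ ÷ │  ┃━━━━━━━━━━┛                
──┼───┼───┼───┤  ┃                           
4 │ 5 │ 6 │ × │  ┃                           
──┼───┼───┼───┤  ┃                           
1 │ 2 │ 3 │ - │  ┃                           
──┼───┼───┼───┤  ┃                           
0 │ . │ = │ + │  ┃                           
──┼───┼───┼───┤  ┃                           
C │ MC│ MR│ M+│  ┃                           
──┴───┴───┴───┘  ┃                           


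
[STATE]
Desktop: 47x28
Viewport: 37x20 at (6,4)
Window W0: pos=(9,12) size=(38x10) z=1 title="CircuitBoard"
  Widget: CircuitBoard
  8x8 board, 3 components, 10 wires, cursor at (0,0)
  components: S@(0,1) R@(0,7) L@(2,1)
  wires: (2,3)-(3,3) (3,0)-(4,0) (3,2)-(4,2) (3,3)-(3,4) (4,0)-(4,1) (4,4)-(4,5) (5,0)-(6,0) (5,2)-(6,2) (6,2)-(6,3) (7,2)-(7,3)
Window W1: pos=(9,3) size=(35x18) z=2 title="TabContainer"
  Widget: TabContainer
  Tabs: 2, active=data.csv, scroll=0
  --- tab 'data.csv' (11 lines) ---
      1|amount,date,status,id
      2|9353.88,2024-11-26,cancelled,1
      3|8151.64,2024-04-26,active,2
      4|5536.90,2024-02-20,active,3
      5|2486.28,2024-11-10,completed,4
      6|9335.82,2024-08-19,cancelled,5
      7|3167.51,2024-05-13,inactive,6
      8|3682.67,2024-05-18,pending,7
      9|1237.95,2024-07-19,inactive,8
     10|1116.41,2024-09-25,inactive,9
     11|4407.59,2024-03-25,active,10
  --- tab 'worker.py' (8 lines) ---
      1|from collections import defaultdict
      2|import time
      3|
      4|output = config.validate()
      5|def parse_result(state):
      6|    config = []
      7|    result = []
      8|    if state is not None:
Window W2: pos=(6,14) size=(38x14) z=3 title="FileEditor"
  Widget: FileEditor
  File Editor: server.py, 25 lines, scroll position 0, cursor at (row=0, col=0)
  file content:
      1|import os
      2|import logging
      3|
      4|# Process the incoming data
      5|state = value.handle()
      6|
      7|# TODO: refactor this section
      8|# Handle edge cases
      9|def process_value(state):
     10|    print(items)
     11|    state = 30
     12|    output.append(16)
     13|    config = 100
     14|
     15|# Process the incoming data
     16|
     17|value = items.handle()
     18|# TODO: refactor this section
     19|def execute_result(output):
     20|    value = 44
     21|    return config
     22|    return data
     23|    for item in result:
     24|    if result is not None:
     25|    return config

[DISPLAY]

   ┃ TabContainer                    
   ┠─────────────────────────────────
   ┃[data.csv]│ worker.py            
   ┃─────────────────────────────────
   ┃amount,date,status,id            
   ┃9353.88,2024-11-26,cancelled,1   
   ┃8151.64,2024-04-26,active,2      
   ┃5536.90,2024-02-20,active,3      
   ┃2486.28,2024-11-10,completed,4   
   ┃9335.82,2024-08-19,cancelled,5   
┏━━━━━━━━━━━━━━━━━━━━━━━━━━━━━━━━━━━━
┃ FileEditor                         
┠────────────────────────────────────
┃█mport os                          ▲
┃import logging                     █
┃                                   ░
┃# Process the incoming data        ░
┃state = value.handle()             ░
┃                                   ░
┃# TODO: refactor this section      ░


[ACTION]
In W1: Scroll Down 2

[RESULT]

   ┃ TabContainer                    
   ┠─────────────────────────────────
   ┃[data.csv]│ worker.py            
   ┃─────────────────────────────────
   ┃8151.64,2024-04-26,active,2      
   ┃5536.90,2024-02-20,active,3      
   ┃2486.28,2024-11-10,completed,4   
   ┃9335.82,2024-08-19,cancelled,5   
   ┃3167.51,2024-05-13,inactive,6    
   ┃3682.67,2024-05-18,pending,7     
┏━━━━━━━━━━━━━━━━━━━━━━━━━━━━━━━━━━━━
┃ FileEditor                         
┠────────────────────────────────────
┃█mport os                          ▲
┃import logging                     █
┃                                   ░
┃# Process the incoming data        ░
┃state = value.handle()             ░
┃                                   ░
┃# TODO: refactor this section      ░


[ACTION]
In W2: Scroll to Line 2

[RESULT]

   ┃ TabContainer                    
   ┠─────────────────────────────────
   ┃[data.csv]│ worker.py            
   ┃─────────────────────────────────
   ┃8151.64,2024-04-26,active,2      
   ┃5536.90,2024-02-20,active,3      
   ┃2486.28,2024-11-10,completed,4   
   ┃9335.82,2024-08-19,cancelled,5   
   ┃3167.51,2024-05-13,inactive,6    
   ┃3682.67,2024-05-18,pending,7     
┏━━━━━━━━━━━━━━━━━━━━━━━━━━━━━━━━━━━━
┃ FileEditor                         
┠────────────────────────────────────
┃import logging                     ▲
┃                                   █
┃# Process the incoming data        ░
┃state = value.handle()             ░
┃                                   ░
┃# TODO: refactor this section      ░
┃# Handle edge cases                ░


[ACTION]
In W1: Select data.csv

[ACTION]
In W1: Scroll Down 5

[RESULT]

   ┃ TabContainer                    
   ┠─────────────────────────────────
   ┃[data.csv]│ worker.py            
   ┃─────────────────────────────────
   ┃9335.82,2024-08-19,cancelled,5   
   ┃3167.51,2024-05-13,inactive,6    
   ┃3682.67,2024-05-18,pending,7     
   ┃1237.95,2024-07-19,inactive,8    
   ┃1116.41,2024-09-25,inactive,9    
   ┃4407.59,2024-03-25,active,10     
┏━━━━━━━━━━━━━━━━━━━━━━━━━━━━━━━━━━━━
┃ FileEditor                         
┠────────────────────────────────────
┃import logging                     ▲
┃                                   █
┃# Process the incoming data        ░
┃state = value.handle()             ░
┃                                   ░
┃# TODO: refactor this section      ░
┃# Handle edge cases                ░


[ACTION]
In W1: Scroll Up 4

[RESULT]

   ┃ TabContainer                    
   ┠─────────────────────────────────
   ┃[data.csv]│ worker.py            
   ┃─────────────────────────────────
   ┃9353.88,2024-11-26,cancelled,1   
   ┃8151.64,2024-04-26,active,2      
   ┃5536.90,2024-02-20,active,3      
   ┃2486.28,2024-11-10,completed,4   
   ┃9335.82,2024-08-19,cancelled,5   
   ┃3167.51,2024-05-13,inactive,6    
┏━━━━━━━━━━━━━━━━━━━━━━━━━━━━━━━━━━━━
┃ FileEditor                         
┠────────────────────────────────────
┃import logging                     ▲
┃                                   █
┃# Process the incoming data        ░
┃state = value.handle()             ░
┃                                   ░
┃# TODO: refactor this section      ░
┃# Handle edge cases                ░
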